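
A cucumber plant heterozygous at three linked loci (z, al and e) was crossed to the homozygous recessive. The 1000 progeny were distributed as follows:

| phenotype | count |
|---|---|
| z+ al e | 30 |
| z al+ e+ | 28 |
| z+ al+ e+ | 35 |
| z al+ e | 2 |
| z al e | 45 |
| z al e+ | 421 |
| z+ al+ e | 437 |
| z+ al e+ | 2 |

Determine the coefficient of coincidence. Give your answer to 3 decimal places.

The two most frequent reciprocal classes, z al e+ and z+ al+ e, are the parental types, so the F1 was z al e+ / z+ al+ e.
The two rarest classes, z+ al e+ and z al+ e, are the double crossovers. Comparing them with the parentals, only the z allele has switched, so z is the middle locus and the order is e – z – al.
e–z: (80 + 4)/1000 = 0.0840; z–al: (58 + 4)/1000 = 0.0620.
Expected DCO frequency = 0.0840 × 0.0620 ≈ 0.00521; observed = 4/1000 ≈ 0.00400.
Coefficient of coincidence = 0.00400/0.00521 ≈ 0.768.

0.768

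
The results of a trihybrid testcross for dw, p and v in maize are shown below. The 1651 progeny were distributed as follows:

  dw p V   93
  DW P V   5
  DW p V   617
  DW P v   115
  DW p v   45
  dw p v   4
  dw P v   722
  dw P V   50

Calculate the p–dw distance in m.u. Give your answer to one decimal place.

13.1 m.u.

The two most frequent reciprocal classes, DW p V and dw P v, are the parental types, so the F1 was DW p V / dw P v.
The two rarest classes, DW P V and dw p v, are the double crossovers. Comparing them with the parentals, only the p allele has switched, so p is the middle locus and the order is v – p – dw.
Crossovers in the p–dw interval produce the single-crossover classes dw p V and DW P v (93 + 115 = 208) plus the double crossovers (9).
RF(p–dw) = (208 + 9) / 1651 = 217/1651 = 0.1314 → 13.1 m.u.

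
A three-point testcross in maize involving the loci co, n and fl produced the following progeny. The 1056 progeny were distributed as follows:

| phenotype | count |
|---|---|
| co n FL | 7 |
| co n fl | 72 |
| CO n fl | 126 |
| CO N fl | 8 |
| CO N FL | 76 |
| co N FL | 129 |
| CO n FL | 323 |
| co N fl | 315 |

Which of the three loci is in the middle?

The two most frequent reciprocal classes, co N fl and CO n FL, are the parental types, so the F1 was co N fl / CO n FL.
The two rarest classes, CO N fl and co n FL, are the double crossovers. Comparing them with the parentals, only the co allele has switched, so co is the middle locus and the order is fl – co – n.

co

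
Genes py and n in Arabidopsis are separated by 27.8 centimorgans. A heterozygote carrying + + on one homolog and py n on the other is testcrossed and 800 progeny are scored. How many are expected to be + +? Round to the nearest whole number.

289

A map distance of 27.8 centimorgans corresponds to a recombination frequency of 0.278.
The F1 is + + / py n, so + + is a parental gamete class with expected frequency (1 − r)/2 = 0.722/2 = 0.3610.
Expected number = 0.3610 × 800 = 288.80 ≈ 289.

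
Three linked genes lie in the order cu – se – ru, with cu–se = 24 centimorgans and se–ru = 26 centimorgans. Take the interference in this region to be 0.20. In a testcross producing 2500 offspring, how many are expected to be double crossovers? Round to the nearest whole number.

Map distances give recombination frequencies of 0.240 and 0.260 for the two intervals.
With interference 0.20 (so coincidence = 0.80), expected double-crossover frequency = 0.240 × 0.260 × 0.80 = 0.04992.
Expected number = 0.04992 × 2500 = 124.80 ≈ 125.

125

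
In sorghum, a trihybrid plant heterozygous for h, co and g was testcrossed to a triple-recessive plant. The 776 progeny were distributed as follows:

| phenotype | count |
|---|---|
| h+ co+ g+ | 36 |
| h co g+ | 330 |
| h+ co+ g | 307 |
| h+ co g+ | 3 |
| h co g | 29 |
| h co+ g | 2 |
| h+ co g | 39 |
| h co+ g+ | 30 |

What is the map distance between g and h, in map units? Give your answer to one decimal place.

9.0 map units

The two most frequent reciprocal classes, h co g+ and h+ co+ g, are the parental types, so the F1 was h co g+ / h+ co+ g.
The two rarest classes, h+ co g+ and h co+ g, are the double crossovers. Comparing them with the parentals, only the h allele has switched, so h is the middle locus and the order is g – h – co.
Crossovers in the g–h interval produce the single-crossover classes h co g and h+ co+ g+ (29 + 36 = 65) plus the double crossovers (5).
RF(g–h) = (65 + 5) / 776 = 70/776 = 0.0902 → 9.0 map units.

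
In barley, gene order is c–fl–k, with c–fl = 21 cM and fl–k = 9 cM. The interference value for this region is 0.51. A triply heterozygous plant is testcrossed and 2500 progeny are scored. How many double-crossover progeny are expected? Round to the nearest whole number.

Map distances give recombination frequencies of 0.210 and 0.090 for the two intervals.
With interference 0.51 (so coincidence = 0.49), expected double-crossover frequency = 0.210 × 0.090 × 0.49 = 0.00926.
Expected number = 0.00926 × 2500 = 23.15 ≈ 23.

23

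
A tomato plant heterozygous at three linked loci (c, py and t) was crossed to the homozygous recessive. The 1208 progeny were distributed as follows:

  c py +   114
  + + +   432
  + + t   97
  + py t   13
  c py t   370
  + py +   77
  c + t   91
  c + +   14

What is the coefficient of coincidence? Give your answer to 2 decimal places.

The two most frequent reciprocal classes, c py t and + + +, are the parental types, so the F1 was c py t / + + +.
The two rarest classes, + py t and c + +, are the double crossovers. Comparing them with the parentals, only the c allele has switched, so c is the middle locus and the order is py – c – t.
py–c: (168 + 27)/1208 = 0.1614; c–t: (211 + 27)/1208 = 0.1970.
Expected DCO frequency = 0.1614 × 0.1970 ≈ 0.03180; observed = 27/1208 ≈ 0.02235.
Coefficient of coincidence = 0.02235/0.03180 ≈ 0.70.

0.70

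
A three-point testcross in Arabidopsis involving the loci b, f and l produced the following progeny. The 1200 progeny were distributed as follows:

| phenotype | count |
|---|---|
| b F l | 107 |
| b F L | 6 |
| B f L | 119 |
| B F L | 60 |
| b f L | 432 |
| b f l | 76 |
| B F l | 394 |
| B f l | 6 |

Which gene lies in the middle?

The two most frequent reciprocal classes, B F l and b f L, are the parental types, so the F1 was B F l / b f L.
The two rarest classes, B f l and b F L, are the double crossovers. Comparing them with the parentals, only the f allele has switched, so f is the middle locus and the order is l – f – b.

f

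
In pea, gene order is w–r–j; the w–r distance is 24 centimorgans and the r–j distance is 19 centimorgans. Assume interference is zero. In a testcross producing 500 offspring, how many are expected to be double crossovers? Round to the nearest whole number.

23

Map distances give recombination frequencies of 0.240 and 0.190 for the two intervals.
With no interference, expected double-crossover frequency = 0.240 × 0.190 = 0.04560.
Expected number = 0.04560 × 500 = 22.80 ≈ 23.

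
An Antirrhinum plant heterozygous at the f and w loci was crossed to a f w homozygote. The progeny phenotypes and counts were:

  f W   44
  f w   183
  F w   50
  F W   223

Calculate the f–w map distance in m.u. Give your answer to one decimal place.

18.8 m.u.

The two most frequent classes, F W (223) and f w (183), are the parental types, so the F1 was F W / f w.
The recombinant classes are F w and f W: 50 + 44 = 94.
Recombination frequency = 94/500 = 0.1880 ≈ 18.8%, i.e. 18.8 m.u.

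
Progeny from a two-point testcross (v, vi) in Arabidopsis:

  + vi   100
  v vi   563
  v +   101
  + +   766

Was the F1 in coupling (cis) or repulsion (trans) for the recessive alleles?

The two most frequent classes are + + (766) and v vi (563); these are the parental (non-recombinant) types.
So the F1 carried + + on one chromosome and v vi on the other — the recessive alleles are on the same chromosome (cis / coupling).

cis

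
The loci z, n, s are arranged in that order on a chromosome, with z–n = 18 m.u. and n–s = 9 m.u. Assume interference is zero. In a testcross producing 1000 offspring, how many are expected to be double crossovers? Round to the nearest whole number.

16

Map distances give recombination frequencies of 0.180 and 0.090 for the two intervals.
With no interference, expected double-crossover frequency = 0.180 × 0.090 = 0.01620.
Expected number = 0.01620 × 1000 = 16.20 ≈ 16.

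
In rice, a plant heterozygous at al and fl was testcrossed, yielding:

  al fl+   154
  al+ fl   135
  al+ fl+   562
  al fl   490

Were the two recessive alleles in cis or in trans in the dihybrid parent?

The two most frequent classes are al+ fl+ (562) and al fl (490); these are the parental (non-recombinant) types.
So the F1 carried al+ fl+ on one chromosome and al fl on the other — the recessive alleles are on the same chromosome (cis / coupling).

cis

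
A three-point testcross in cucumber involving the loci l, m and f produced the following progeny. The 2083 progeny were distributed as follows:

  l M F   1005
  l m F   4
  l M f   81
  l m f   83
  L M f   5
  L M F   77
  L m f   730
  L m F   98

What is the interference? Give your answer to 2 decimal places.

The two most frequent reciprocal classes, l M F and L m f, are the parental types, so the F1 was l M F / L m f.
The two rarest classes, l m F and L M f, are the double crossovers. Comparing them with the parentals, only the m allele has switched, so m is the middle locus and the order is f – m – l.
f–m: (179 + 9)/2083 = 0.0903; m–l: (160 + 9)/2083 = 0.0811.
Expected DCO frequency = 0.0903 × 0.0811 ≈ 0.00732; observed = 9/2083 ≈ 0.00432.
Coefficient of coincidence = 0.00432/0.00732 ≈ 0.59; interference = 1 − 0.59 = 0.41.

0.41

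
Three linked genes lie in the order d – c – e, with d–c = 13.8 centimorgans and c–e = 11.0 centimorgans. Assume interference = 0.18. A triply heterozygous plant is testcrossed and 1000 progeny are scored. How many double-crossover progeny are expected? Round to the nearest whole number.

12

Map distances give recombination frequencies of 0.138 and 0.110 for the two intervals.
With interference 0.18 (so coincidence = 0.82), expected double-crossover frequency = 0.138 × 0.110 × 0.82 = 0.01245.
Expected number = 0.01245 × 1000 = 12.45 ≈ 12.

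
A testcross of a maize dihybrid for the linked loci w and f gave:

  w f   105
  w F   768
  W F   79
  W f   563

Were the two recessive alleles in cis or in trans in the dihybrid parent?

The two most frequent classes are W f (563) and w F (768); these are the parental (non-recombinant) types.
So the F1 carried W f on one chromosome and w F on the other — the recessive alleles are on opposite chromosomes (trans / repulsion).

trans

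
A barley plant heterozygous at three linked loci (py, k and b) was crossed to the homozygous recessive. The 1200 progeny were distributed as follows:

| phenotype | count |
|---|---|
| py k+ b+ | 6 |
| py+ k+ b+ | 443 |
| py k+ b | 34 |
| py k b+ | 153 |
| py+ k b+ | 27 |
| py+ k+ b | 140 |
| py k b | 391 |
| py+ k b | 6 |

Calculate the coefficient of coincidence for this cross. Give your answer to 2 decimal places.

0.65

The two most frequent reciprocal classes, py+ k+ b+ and py k b, are the parental types, so the F1 was py+ k+ b+ / py k b.
The two rarest classes, py k+ b+ and py+ k b, are the double crossovers. Comparing them with the parentals, only the py allele has switched, so py is the middle locus and the order is k – py – b.
k–py: (61 + 12)/1200 = 0.0608; py–b: (293 + 12)/1200 = 0.2542.
Expected DCO frequency = 0.0608 × 0.2542 ≈ 0.01546; observed = 12/1200 ≈ 0.01000.
Coefficient of coincidence = 0.01000/0.01546 ≈ 0.65.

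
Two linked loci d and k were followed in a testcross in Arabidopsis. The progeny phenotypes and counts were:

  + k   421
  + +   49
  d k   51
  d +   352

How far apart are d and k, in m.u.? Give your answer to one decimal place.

11.5 m.u.

The two most frequent classes, + k (421) and d + (352), are the parental types, so the F1 was + k / d +.
The recombinant classes are + + and d k: 49 + 51 = 100.
Recombination frequency = 100/873 = 0.1145 ≈ 11.5%, i.e. 11.5 m.u.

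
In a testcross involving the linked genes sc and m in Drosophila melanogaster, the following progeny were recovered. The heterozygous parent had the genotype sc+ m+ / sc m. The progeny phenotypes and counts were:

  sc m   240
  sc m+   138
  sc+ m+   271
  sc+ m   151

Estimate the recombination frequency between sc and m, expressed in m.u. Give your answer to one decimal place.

36.1 m.u.

The recombinant classes are sc+ m and sc m+: 151 + 138 = 289.
Recombination frequency = 289/800 = 0.3613 ≈ 36.1%, i.e. 36.1 m.u.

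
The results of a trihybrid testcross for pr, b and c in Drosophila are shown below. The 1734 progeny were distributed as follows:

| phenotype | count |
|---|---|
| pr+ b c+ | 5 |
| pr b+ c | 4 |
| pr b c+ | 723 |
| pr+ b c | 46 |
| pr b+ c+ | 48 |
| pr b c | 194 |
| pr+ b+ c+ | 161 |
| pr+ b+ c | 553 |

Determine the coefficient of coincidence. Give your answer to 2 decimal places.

0.42

The two most frequent reciprocal classes, pr b c+ and pr+ b+ c, are the parental types, so the F1 was pr b c+ / pr+ b+ c.
The two rarest classes, pr+ b c+ and pr b+ c, are the double crossovers. Comparing them with the parentals, only the pr allele has switched, so pr is the middle locus and the order is c – pr – b.
c–pr: (355 + 9)/1734 = 0.2099; pr–b: (94 + 9)/1734 = 0.0594.
Expected DCO frequency = 0.2099 × 0.0594 ≈ 0.01247; observed = 9/1734 ≈ 0.00519.
Coefficient of coincidence = 0.00519/0.01247 ≈ 0.42.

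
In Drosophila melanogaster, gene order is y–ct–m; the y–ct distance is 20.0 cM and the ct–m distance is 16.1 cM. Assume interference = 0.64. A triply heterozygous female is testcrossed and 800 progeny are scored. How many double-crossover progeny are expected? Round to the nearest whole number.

9

Map distances give recombination frequencies of 0.200 and 0.161 for the two intervals.
With interference 0.64 (so coincidence = 0.36), expected double-crossover frequency = 0.200 × 0.161 × 0.36 = 0.01159.
Expected number = 0.01159 × 800 = 9.27 ≈ 9.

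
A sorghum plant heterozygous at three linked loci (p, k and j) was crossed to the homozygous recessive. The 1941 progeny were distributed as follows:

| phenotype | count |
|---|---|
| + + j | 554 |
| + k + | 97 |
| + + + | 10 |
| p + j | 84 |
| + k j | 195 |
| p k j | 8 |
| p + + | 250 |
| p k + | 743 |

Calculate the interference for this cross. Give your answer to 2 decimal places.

0.62

The two most frequent reciprocal classes, p k + and + + j, are the parental types, so the F1 was p k + / + + j.
The two rarest classes, p k j and + + +, are the double crossovers. Comparing them with the parentals, only the j allele has switched, so j is the middle locus and the order is k – j – p.
k–j: (445 + 18)/1941 = 0.2385; j–p: (181 + 18)/1941 = 0.1025.
Expected DCO frequency = 0.2385 × 0.1025 ≈ 0.02445; observed = 18/1941 ≈ 0.00927.
Coefficient of coincidence = 0.00927/0.02445 ≈ 0.38; interference = 1 − 0.38 = 0.62.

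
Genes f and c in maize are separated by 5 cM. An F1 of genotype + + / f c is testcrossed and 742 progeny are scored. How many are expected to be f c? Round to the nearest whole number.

A map distance of 5 cM corresponds to a recombination frequency of 0.050.
The F1 is + + / f c, so f c is a parental gamete class with expected frequency (1 − r)/2 = 0.950/2 = 0.4750.
Expected number = 0.4750 × 742 = 352.45 ≈ 352.

352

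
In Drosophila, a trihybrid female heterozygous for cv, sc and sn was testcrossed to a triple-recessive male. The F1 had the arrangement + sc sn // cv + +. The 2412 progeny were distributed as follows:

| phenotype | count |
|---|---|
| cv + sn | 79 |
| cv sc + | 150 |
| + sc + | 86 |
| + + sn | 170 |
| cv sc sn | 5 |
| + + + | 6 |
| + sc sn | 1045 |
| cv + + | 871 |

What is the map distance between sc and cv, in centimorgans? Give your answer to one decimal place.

The two rarest classes, cv sc sn and + + +, are the double crossovers. Comparing them with the parentals, only the cv allele has switched, so cv is the middle locus and the order is sn – cv – sc.
Crossovers in the cv–sc interval produce the single-crossover classes + + sn and cv sc + (170 + 150 = 320) plus the double crossovers (11).
RF(cv–sc) = (320 + 11) / 2412 = 331/2412 = 0.1372 → 13.7 centimorgans.

13.7 centimorgans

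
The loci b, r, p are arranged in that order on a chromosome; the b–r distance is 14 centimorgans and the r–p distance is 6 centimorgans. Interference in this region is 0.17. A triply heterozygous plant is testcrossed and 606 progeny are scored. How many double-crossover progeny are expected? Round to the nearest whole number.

4

Map distances give recombination frequencies of 0.140 and 0.060 for the two intervals.
With interference 0.17 (so coincidence = 0.83), expected double-crossover frequency = 0.140 × 0.060 × 0.83 = 0.00697.
Expected number = 0.00697 × 606 = 4.23 ≈ 4.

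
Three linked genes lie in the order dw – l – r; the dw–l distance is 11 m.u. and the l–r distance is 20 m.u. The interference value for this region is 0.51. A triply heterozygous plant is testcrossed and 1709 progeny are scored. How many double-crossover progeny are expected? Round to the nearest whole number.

18

Map distances give recombination frequencies of 0.110 and 0.200 for the two intervals.
With interference 0.51 (so coincidence = 0.49), expected double-crossover frequency = 0.110 × 0.200 × 0.49 = 0.01078.
Expected number = 0.01078 × 1709 = 18.42 ≈ 18.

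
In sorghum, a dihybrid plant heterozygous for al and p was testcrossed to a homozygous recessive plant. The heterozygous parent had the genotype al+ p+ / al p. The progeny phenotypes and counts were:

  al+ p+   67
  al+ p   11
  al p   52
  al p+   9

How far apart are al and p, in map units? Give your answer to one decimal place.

The recombinant classes are al+ p and al p+: 11 + 9 = 20.
Recombination frequency = 20/139 = 0.1439 ≈ 14.4%, i.e. 14.4 map units.

14.4 map units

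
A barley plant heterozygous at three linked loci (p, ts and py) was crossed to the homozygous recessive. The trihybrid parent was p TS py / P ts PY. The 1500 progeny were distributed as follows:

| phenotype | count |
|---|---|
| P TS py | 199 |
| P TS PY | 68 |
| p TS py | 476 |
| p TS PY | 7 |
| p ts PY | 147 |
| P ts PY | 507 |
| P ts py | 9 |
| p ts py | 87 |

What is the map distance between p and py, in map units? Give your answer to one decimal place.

The two rarest classes, p TS PY and P ts py, are the double crossovers. Comparing them with the parentals, only the py allele has switched, so py is the middle locus and the order is p – py – ts.
Crossovers in the p–py interval produce the single-crossover classes P TS py and p ts PY (199 + 147 = 346) plus the double crossovers (16).
RF(p–py) = (346 + 16) / 1500 = 362/1500 = 0.2413 → 24.1 map units.

24.1 map units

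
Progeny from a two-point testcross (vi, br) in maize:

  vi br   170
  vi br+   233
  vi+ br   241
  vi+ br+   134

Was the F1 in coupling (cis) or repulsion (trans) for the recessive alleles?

The two most frequent classes are vi+ br (241) and vi br+ (233); these are the parental (non-recombinant) types.
So the F1 carried vi+ br on one chromosome and vi br+ on the other — the recessive alleles are on opposite chromosomes (trans / repulsion).

trans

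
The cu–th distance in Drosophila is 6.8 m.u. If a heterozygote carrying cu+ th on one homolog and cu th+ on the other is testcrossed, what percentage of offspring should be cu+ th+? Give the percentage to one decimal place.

A map distance of 6.8 m.u. corresponds to a recombination frequency of 0.068.
The F1 is cu+ th / cu th+, so cu+ th+ is a recombinant gamete class with expected frequency r/2 = 0.068/2 = 0.0340.
That is 0.0340 = 3.4% of the progeny.

3.4%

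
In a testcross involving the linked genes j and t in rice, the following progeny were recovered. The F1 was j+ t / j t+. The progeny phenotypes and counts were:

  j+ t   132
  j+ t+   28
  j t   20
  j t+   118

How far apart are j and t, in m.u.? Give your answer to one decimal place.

16.1 m.u.

The recombinant classes are j+ t+ and j t: 28 + 20 = 48.
Recombination frequency = 48/298 = 0.1611 ≈ 16.1%, i.e. 16.1 m.u.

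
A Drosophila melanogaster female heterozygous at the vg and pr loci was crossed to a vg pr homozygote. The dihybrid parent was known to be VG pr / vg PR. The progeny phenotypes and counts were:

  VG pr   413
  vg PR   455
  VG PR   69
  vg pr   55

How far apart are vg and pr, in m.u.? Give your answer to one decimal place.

The recombinant classes are VG PR and vg pr: 69 + 55 = 124.
Recombination frequency = 124/992 = 0.1250 ≈ 12.5%, i.e. 12.5 m.u.

12.5 m.u.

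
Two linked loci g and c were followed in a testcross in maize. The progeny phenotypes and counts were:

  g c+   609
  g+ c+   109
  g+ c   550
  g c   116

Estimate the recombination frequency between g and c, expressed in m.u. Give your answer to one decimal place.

16.3 m.u.

The two most frequent classes, g+ c (550) and g c+ (609), are the parental types, so the F1 was g+ c / g c+.
The recombinant classes are g+ c+ and g c: 109 + 116 = 225.
Recombination frequency = 225/1384 = 0.1626 ≈ 16.3%, i.e. 16.3 m.u.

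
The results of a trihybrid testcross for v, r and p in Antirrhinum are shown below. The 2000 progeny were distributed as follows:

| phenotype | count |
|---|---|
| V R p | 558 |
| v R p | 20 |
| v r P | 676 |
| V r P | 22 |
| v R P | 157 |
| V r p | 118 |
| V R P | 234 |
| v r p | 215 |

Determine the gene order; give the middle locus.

The two most frequent reciprocal classes, V R p and v r P, are the parental types, so the F1 was V R p / v r P.
The two rarest classes, v R p and V r P, are the double crossovers. Comparing them with the parentals, only the v allele has switched, so v is the middle locus and the order is p – v – r.

v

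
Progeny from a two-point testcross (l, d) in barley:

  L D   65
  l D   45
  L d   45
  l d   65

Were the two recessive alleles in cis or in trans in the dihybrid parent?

cis

The two most frequent classes are L D (65) and l d (65); these are the parental (non-recombinant) types.
So the F1 carried L D on one chromosome and l d on the other — the recessive alleles are on the same chromosome (cis / coupling).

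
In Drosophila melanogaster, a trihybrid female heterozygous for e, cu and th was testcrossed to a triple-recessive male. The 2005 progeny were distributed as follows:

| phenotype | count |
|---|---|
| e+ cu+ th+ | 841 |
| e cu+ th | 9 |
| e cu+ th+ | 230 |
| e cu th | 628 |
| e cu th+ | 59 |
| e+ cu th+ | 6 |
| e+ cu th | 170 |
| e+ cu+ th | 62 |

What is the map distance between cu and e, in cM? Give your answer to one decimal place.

20.7 cM

The two most frequent reciprocal classes, e cu th and e+ cu+ th+, are the parental types, so the F1 was e cu th / e+ cu+ th+.
The two rarest classes, e cu+ th and e+ cu th+, are the double crossovers. Comparing them with the parentals, only the cu allele has switched, so cu is the middle locus and the order is e – cu – th.
Crossovers in the e–cu interval produce the single-crossover classes e+ cu th and e cu+ th+ (170 + 230 = 400) plus the double crossovers (15).
RF(e–cu) = (400 + 15) / 2005 = 415/2005 = 0.2070 → 20.7 cM.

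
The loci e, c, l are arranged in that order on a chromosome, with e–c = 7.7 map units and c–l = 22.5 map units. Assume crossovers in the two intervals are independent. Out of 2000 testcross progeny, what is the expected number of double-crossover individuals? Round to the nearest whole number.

Map distances give recombination frequencies of 0.077 and 0.225 for the two intervals.
With no interference, expected double-crossover frequency = 0.077 × 0.225 = 0.01733.
Expected number = 0.01733 × 2000 = 34.65 ≈ 35.

35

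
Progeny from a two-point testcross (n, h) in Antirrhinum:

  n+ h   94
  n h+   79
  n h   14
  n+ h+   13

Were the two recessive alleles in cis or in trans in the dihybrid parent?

The two most frequent classes are n+ h (94) and n h+ (79); these are the parental (non-recombinant) types.
So the F1 carried n+ h on one chromosome and n h+ on the other — the recessive alleles are on opposite chromosomes (trans / repulsion).

trans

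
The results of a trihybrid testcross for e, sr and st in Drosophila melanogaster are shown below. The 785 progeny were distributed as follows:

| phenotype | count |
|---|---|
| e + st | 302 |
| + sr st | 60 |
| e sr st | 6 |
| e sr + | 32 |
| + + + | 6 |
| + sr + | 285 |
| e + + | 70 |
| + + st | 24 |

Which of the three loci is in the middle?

The two most frequent reciprocal classes, + sr + and e + st, are the parental types, so the F1 was + sr + / e + st.
The two rarest classes, + + + and e sr st, are the double crossovers. Comparing them with the parentals, only the sr allele has switched, so sr is the middle locus and the order is e – sr – st.

sr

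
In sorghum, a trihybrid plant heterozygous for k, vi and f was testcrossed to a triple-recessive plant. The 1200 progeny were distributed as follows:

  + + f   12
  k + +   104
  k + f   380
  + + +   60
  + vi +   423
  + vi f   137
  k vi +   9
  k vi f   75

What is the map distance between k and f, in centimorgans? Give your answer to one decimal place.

The two most frequent reciprocal classes, k + f and + vi +, are the parental types, so the F1 was k + f / + vi +.
The two rarest classes, + + f and k vi +, are the double crossovers. Comparing them with the parentals, only the k allele has switched, so k is the middle locus and the order is f – k – vi.
Crossovers in the f–k interval produce the single-crossover classes k + + and + vi f (104 + 137 = 241) plus the double crossovers (21).
RF(f–k) = (241 + 21) / 1200 = 262/1200 = 0.2183 → 21.8 centimorgans.

21.8 centimorgans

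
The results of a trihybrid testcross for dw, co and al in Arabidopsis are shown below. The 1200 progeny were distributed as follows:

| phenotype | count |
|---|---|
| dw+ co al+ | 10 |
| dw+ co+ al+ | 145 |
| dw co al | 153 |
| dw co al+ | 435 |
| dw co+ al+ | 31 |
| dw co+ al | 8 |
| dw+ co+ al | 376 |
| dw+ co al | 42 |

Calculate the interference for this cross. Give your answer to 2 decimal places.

The two most frequent reciprocal classes, dw+ co+ al and dw co al+, are the parental types, so the F1 was dw+ co+ al / dw co al+.
The two rarest classes, dw co+ al and dw+ co al+, are the double crossovers. Comparing them with the parentals, only the dw allele has switched, so dw is the middle locus and the order is co – dw – al.
co–dw: (73 + 18)/1200 = 0.0758; dw–al: (298 + 18)/1200 = 0.2633.
Expected DCO frequency = 0.0758 × 0.2633 ≈ 0.01996; observed = 18/1200 ≈ 0.01500.
Coefficient of coincidence = 0.01500/0.01996 ≈ 0.75; interference = 1 − 0.75 = 0.25.

0.25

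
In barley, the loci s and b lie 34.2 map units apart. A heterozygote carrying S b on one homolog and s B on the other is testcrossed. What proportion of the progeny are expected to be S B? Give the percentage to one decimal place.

17.1%

A map distance of 34.2 map units corresponds to a recombination frequency of 0.342.
The F1 is S b / s B, so S B is a recombinant gamete class with expected frequency r/2 = 0.342/2 = 0.1710.
That is 0.1710 = 17.1% of the progeny.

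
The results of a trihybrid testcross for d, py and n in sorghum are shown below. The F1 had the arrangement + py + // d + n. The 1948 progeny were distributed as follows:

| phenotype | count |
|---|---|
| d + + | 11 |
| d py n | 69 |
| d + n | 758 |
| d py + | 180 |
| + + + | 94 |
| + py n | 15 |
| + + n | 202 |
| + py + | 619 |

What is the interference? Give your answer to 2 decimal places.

The two rarest classes, + py n and d + +, are the double crossovers. Comparing them with the parentals, only the n allele has switched, so n is the middle locus and the order is py – n – d.
py–n: (163 + 26)/1948 = 0.0970; n–d: (382 + 26)/1948 = 0.2094.
Expected DCO frequency = 0.0970 × 0.2094 ≈ 0.02031; observed = 26/1948 ≈ 0.01335.
Coefficient of coincidence = 0.01335/0.02031 ≈ 0.66; interference = 1 − 0.66 = 0.34.

0.34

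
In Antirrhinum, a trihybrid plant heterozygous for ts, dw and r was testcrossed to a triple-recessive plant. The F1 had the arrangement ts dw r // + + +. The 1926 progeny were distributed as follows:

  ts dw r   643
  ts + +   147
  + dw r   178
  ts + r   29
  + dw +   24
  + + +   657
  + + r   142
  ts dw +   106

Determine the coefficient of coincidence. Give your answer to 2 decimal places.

0.90

The two rarest classes, ts + r and + dw +, are the double crossovers. Comparing them with the parentals, only the dw allele has switched, so dw is the middle locus and the order is ts – dw – r.
ts–dw: (325 + 53)/1926 = 0.1963; dw–r: (248 + 53)/1926 = 0.1563.
Expected DCO frequency = 0.1963 × 0.1563 ≈ 0.03068; observed = 53/1926 ≈ 0.02752.
Coefficient of coincidence = 0.02752/0.03068 ≈ 0.90.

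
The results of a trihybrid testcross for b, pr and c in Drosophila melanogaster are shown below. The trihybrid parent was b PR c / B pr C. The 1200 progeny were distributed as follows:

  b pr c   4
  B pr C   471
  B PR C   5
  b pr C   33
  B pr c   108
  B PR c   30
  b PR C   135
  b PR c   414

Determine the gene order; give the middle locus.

The two rarest classes, b pr c and B PR C, are the double crossovers. Comparing them with the parentals, only the pr allele has switched, so pr is the middle locus and the order is c – pr – b.

pr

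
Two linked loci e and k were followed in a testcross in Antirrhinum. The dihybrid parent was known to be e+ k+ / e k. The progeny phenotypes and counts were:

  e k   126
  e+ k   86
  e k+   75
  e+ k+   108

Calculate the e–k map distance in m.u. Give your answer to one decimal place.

The recombinant classes are e+ k and e k+: 86 + 75 = 161.
Recombination frequency = 161/395 = 0.4076 ≈ 40.8%, i.e. 40.8 m.u.

40.8 m.u.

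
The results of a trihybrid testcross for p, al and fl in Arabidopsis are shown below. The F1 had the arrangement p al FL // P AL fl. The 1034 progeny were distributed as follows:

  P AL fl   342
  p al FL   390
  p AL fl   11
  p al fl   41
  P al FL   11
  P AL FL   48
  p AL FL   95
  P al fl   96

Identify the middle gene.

p

The two rarest classes, P al FL and p AL fl, are the double crossovers. Comparing them with the parentals, only the p allele has switched, so p is the middle locus and the order is al – p – fl.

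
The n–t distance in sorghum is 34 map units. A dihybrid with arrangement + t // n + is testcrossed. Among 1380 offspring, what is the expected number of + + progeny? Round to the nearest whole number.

A map distance of 34 map units corresponds to a recombination frequency of 0.340.
The F1 is + t / n +, so + + is a recombinant gamete class with expected frequency r/2 = 0.340/2 = 0.1700.
Expected number = 0.1700 × 1380 = 234.60 ≈ 235.

235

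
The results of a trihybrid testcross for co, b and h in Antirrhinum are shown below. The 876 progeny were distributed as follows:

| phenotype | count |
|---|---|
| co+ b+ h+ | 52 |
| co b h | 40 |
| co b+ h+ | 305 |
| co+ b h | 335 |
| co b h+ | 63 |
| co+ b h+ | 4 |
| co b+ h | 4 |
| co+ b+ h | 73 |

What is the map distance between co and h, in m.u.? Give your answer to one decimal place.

11.4 m.u.

The two most frequent reciprocal classes, co+ b h and co b+ h+, are the parental types, so the F1 was co+ b h / co b+ h+.
The two rarest classes, co+ b h+ and co b+ h, are the double crossovers. Comparing them with the parentals, only the h allele has switched, so h is the middle locus and the order is b – h – co.
Crossovers in the h–co interval produce the single-crossover classes co b h and co+ b+ h+ (40 + 52 = 92) plus the double crossovers (8).
RF(h–co) = (92 + 8) / 876 = 100/876 = 0.1142 → 11.4 m.u.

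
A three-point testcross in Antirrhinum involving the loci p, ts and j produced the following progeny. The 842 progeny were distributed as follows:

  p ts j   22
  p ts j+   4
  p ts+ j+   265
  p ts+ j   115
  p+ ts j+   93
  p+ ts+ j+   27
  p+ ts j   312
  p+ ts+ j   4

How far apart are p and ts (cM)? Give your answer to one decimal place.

6.8 cM

The two most frequent reciprocal classes, p+ ts j and p ts+ j+, are the parental types, so the F1 was p+ ts j / p ts+ j+.
The two rarest classes, p+ ts+ j and p ts j+, are the double crossovers. Comparing them with the parentals, only the ts allele has switched, so ts is the middle locus and the order is p – ts – j.
Crossovers in the p–ts interval produce the single-crossover classes p ts j and p+ ts+ j+ (22 + 27 = 49) plus the double crossovers (8).
RF(p–ts) = (49 + 8) / 842 = 57/842 = 0.0677 → 6.8 cM.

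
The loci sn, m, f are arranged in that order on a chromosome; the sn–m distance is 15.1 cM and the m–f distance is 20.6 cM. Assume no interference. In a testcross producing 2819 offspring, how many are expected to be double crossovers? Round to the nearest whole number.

Map distances give recombination frequencies of 0.151 and 0.206 for the two intervals.
With no interference, expected double-crossover frequency = 0.151 × 0.206 = 0.03111.
Expected number = 0.03111 × 2819 = 87.69 ≈ 88.

88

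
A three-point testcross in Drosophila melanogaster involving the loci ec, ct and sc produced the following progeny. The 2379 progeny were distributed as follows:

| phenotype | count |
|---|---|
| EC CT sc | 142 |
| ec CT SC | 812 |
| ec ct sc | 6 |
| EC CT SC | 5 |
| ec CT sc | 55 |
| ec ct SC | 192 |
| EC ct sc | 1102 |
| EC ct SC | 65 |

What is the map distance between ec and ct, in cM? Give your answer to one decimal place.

14.5 cM

The two most frequent reciprocal classes, ec CT SC and EC ct sc, are the parental types, so the F1 was ec CT SC / EC ct sc.
The two rarest classes, EC CT SC and ec ct sc, are the double crossovers. Comparing them with the parentals, only the ec allele has switched, so ec is the middle locus and the order is sc – ec – ct.
Crossovers in the ec–ct interval produce the single-crossover classes ec ct SC and EC CT sc (192 + 142 = 334) plus the double crossovers (11).
RF(ec–ct) = (334 + 11) / 2379 = 345/2379 = 0.1450 → 14.5 cM.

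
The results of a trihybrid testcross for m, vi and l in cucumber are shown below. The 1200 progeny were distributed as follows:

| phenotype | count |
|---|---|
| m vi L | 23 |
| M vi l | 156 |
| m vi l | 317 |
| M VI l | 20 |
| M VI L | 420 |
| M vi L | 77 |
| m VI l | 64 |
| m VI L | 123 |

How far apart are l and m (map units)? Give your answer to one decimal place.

The two most frequent reciprocal classes, m vi l and M VI L, are the parental types, so the F1 was m vi l / M VI L.
The two rarest classes, m vi L and M VI l, are the double crossovers. Comparing them with the parentals, only the l allele has switched, so l is the middle locus and the order is m – l – vi.
Crossovers in the m–l interval produce the single-crossover classes M vi l and m VI L (156 + 123 = 279) plus the double crossovers (43).
RF(m–l) = (279 + 43) / 1200 = 322/1200 = 0.2683 → 26.8 map units.

26.8 map units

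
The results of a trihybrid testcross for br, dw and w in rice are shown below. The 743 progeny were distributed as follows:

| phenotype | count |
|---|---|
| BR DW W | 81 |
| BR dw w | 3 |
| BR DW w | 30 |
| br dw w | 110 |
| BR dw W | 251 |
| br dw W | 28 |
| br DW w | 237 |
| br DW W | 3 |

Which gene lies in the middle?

The two most frequent reciprocal classes, BR dw W and br DW w, are the parental types, so the F1 was BR dw W / br DW w.
The two rarest classes, BR dw w and br DW W, are the double crossovers. Comparing them with the parentals, only the w allele has switched, so w is the middle locus and the order is dw – w – br.

w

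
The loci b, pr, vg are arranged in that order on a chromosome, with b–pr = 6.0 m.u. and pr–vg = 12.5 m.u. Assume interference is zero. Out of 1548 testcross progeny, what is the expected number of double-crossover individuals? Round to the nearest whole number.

12

Map distances give recombination frequencies of 0.060 and 0.125 for the two intervals.
With no interference, expected double-crossover frequency = 0.060 × 0.125 = 0.00750.
Expected number = 0.00750 × 1548 = 11.61 ≈ 12.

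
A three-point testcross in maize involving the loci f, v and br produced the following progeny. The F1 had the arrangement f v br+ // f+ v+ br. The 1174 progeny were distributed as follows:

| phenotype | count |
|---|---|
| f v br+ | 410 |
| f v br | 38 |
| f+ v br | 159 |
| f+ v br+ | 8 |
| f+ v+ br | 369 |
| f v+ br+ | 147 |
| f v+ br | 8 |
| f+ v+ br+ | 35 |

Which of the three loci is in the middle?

f

The two rarest classes, f+ v br+ and f v+ br, are the double crossovers. Comparing them with the parentals, only the f allele has switched, so f is the middle locus and the order is br – f – v.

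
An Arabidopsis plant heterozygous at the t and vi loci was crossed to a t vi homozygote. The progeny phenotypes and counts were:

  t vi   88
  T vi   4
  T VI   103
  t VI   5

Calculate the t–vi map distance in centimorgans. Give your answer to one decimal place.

4.5 centimorgans

The two most frequent classes, T VI (103) and t vi (88), are the parental types, so the F1 was T VI / t vi.
The recombinant classes are T vi and t VI: 4 + 5 = 9.
Recombination frequency = 9/200 = 0.0450 ≈ 4.5%, i.e. 4.5 centimorgans.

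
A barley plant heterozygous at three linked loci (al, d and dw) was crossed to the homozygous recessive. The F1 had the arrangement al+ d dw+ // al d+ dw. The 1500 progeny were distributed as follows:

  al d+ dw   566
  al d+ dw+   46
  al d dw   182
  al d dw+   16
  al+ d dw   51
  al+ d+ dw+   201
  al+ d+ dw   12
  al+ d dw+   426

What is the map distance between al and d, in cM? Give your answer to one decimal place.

27.4 cM

The two rarest classes, al d dw+ and al+ d+ dw, are the double crossovers. Comparing them with the parentals, only the al allele has switched, so al is the middle locus and the order is dw – al – d.
Crossovers in the al–d interval produce the single-crossover classes al+ d+ dw+ and al d dw (201 + 182 = 383) plus the double crossovers (28).
RF(al–d) = (383 + 28) / 1500 = 411/1500 = 0.2740 → 27.4 cM.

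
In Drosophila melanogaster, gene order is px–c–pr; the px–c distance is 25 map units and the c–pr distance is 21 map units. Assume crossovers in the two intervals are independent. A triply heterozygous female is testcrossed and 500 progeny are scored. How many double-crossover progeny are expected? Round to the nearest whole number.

26

Map distances give recombination frequencies of 0.250 and 0.210 for the two intervals.
With no interference, expected double-crossover frequency = 0.250 × 0.210 = 0.05250.
Expected number = 0.05250 × 500 = 26.25 ≈ 26.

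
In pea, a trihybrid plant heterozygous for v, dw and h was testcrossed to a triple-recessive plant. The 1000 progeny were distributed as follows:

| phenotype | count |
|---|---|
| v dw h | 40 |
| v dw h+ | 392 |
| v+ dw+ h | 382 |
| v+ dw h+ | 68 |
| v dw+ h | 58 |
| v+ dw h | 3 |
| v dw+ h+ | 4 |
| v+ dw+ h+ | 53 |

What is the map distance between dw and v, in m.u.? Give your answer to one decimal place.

13.3 m.u.

The two most frequent reciprocal classes, v dw h+ and v+ dw+ h, are the parental types, so the F1 was v dw h+ / v+ dw+ h.
The two rarest classes, v dw+ h+ and v+ dw h, are the double crossovers. Comparing them with the parentals, only the dw allele has switched, so dw is the middle locus and the order is v – dw – h.
Crossovers in the v–dw interval produce the single-crossover classes v+ dw h+ and v dw+ h (68 + 58 = 126) plus the double crossovers (7).
RF(v–dw) = (126 + 7) / 1000 = 133/1000 = 0.1330 → 13.3 m.u.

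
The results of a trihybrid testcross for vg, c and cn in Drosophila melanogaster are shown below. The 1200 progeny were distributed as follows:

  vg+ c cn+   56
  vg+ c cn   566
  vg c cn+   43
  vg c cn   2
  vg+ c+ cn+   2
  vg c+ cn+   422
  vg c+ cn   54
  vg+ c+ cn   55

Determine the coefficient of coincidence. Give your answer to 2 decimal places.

0.41

The two most frequent reciprocal classes, vg+ c cn and vg c+ cn+, are the parental types, so the F1 was vg+ c cn / vg c+ cn+.
The two rarest classes, vg c cn and vg+ c+ cn+, are the double crossovers. Comparing them with the parentals, only the vg allele has switched, so vg is the middle locus and the order is c – vg – cn.
c–vg: (98 + 4)/1200 = 0.0850; vg–cn: (110 + 4)/1200 = 0.0950.
Expected DCO frequency = 0.0850 × 0.0950 ≈ 0.00808; observed = 4/1200 ≈ 0.00333.
Coefficient of coincidence = 0.00333/0.00808 ≈ 0.41.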